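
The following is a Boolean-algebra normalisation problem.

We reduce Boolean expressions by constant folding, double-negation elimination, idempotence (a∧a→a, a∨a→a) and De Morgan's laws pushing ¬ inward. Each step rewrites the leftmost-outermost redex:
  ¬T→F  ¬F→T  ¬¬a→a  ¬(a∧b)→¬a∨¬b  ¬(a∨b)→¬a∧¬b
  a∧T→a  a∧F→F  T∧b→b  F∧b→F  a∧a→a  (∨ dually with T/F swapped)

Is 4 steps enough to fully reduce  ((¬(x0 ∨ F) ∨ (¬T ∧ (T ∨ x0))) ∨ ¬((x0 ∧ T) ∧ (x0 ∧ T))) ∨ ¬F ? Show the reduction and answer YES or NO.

Answer: NO — after 4 steps the term is ((¬x0 ∨ (F ∧ (T ∨ x0))) ∨ ¬((x0 ∧ T) ∧ (x0 ∧ T))) ∨ ¬F, not yet normal

Working:
  start: ((¬(x0 ∨ F) ∨ (¬T ∧ (T ∨ x0))) ∨ ¬((x0 ∧ T) ∧ (x0 ∧ T))) ∨ ¬F
  step 1: (((¬x0 ∧ ¬F) ∨ (¬T ∧ (T ∨ x0))) ∨ ¬((x0 ∧ T) ∧ (x0 ∧ T))) ∨ ¬F
  step 2: (((¬x0 ∧ T) ∨ (¬T ∧ (T ∨ x0))) ∨ ¬((x0 ∧ T) ∧ (x0 ∧ T))) ∨ ¬F
  step 3: ((¬x0 ∨ (¬T ∧ (T ∨ x0))) ∨ ¬((x0 ∧ T) ∧ (x0 ∧ T))) ∨ ¬F
  step 4: ((¬x0 ∨ (F ∧ (T ∨ x0))) ∨ ¬((x0 ∧ T) ∧ (x0 ∧ T))) ∨ ¬F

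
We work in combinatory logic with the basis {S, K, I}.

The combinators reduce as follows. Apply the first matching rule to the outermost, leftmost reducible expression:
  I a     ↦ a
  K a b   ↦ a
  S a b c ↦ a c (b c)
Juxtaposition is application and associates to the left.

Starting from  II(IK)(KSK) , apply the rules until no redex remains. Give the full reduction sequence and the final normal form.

Answer: normal form = KS  (in 4 steps)

Derivation:
  start: II(IK)(KSK)
  step 1: I(IK)(KSK)
  step 2: IK(KSK)
  step 3: K(KSK)
  step 4: KS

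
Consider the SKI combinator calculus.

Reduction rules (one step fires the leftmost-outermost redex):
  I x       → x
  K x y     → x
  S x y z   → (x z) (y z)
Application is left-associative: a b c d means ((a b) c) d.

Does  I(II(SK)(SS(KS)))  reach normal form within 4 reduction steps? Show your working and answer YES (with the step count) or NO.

Answer: YES — reaches normal form SK(SS(KS)) in 3 ≤ 4 steps

Reduction:
  start: I(II(SK)(SS(KS)))
  →1  II(SK)(SS(KS))
  →2  I(SK)(SS(KS))
  →3  SK(SS(KS))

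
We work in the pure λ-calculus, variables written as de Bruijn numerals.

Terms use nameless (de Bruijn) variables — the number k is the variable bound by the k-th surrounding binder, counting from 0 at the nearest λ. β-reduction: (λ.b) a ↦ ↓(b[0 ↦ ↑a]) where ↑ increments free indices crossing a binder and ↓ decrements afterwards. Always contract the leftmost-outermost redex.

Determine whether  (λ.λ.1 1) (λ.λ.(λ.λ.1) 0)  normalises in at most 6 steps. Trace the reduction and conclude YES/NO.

  start: (λ.λ.1 1) (λ.λ.(λ.λ.1) 0)
  →1  λ.(λ.λ.(λ.λ.1) 0) (λ.λ.(λ.λ.1) 0)
  →2  λ.λ.(λ.λ.1) 0
  →3  λ.λ.λ.1

Answer: YES — reaches normal form λ.λ.λ.1 in 3 ≤ 6 steps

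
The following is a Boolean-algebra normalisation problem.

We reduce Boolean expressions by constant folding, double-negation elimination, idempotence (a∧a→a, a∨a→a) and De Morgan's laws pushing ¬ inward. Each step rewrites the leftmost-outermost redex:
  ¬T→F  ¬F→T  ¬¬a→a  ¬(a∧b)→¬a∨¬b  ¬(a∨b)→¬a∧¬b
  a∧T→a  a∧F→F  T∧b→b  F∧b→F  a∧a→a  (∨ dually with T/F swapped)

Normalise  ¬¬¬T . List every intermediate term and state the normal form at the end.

Answer: normal form = F  (in 2 steps)

Derivation:
  start: ¬¬¬T
  [1] ¬T
  [2] F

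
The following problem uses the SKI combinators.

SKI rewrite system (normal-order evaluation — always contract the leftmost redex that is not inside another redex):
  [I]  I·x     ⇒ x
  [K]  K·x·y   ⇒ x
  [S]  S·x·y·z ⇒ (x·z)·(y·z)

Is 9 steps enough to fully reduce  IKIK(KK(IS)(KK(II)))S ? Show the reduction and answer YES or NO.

  start: IKIK(KK(IS)(KK(II)))S
  [1] KIK(KK(IS)(KK(II)))S
  [2] I(KK(IS)(KK(II)))S
  [3] KK(IS)(KK(II))S
  [4] K(KK(II))S
  [5] KK(II)
  [6] K

Answer: YES — reaches normal form K in 6 ≤ 9 steps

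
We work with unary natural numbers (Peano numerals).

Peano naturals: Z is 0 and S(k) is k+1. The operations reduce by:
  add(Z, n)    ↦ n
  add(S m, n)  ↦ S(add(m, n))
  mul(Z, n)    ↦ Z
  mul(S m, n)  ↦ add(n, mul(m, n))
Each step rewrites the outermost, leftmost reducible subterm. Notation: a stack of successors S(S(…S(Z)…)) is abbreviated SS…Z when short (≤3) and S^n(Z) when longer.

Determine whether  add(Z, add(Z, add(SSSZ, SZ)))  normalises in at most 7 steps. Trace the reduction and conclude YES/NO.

Answer: YES — reaches normal form S^4(Z) in 6 ≤ 7 steps

Reduction:
  start: add(Z, add(Z, add(SSSZ, SZ)))
  step 1: add(Z, add(SSSZ, SZ))
  step 2: add(SSSZ, SZ)
  step 3: S(add(SSZ, SZ))
  step 4: S(S(add(SZ, SZ)))
  step 5: S(S(S(add(Z, SZ))))
  step 6: S^4(Z)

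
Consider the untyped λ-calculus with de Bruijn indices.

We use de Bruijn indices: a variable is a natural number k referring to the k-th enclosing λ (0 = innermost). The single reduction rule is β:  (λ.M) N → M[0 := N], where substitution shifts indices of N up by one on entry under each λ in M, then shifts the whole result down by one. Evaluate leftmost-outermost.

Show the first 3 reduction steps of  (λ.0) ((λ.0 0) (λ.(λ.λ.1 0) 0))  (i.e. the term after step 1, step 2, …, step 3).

Answer: after 3 steps: (λ.λ.1 0) (λ.(λ.λ.1 0) 0)

Working:
  start: (λ.0) ((λ.0 0) (λ.(λ.λ.1 0) 0))
  [1] (λ.0 0) (λ.(λ.λ.1 0) 0)
  [2] (λ.(λ.λ.1 0) 0) (λ.(λ.λ.1 0) 0)
  [3] (λ.λ.1 0) (λ.(λ.λ.1 0) 0)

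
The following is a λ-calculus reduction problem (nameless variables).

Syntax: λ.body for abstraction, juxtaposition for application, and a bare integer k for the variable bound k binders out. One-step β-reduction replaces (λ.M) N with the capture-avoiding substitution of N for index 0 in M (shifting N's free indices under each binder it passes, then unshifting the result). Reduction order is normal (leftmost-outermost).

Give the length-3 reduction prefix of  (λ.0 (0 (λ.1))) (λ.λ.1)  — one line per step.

Answer: after 3 steps: λ.λ.λ.λ.λ.1

Derivation:
  start: (λ.0 (0 (λ.1))) (λ.λ.1)
  →1  (λ.λ.1) ((λ.λ.1) (λ.λ.λ.1))
  →2  λ.(λ.λ.1) (λ.λ.λ.1)
  →3  λ.λ.λ.λ.λ.1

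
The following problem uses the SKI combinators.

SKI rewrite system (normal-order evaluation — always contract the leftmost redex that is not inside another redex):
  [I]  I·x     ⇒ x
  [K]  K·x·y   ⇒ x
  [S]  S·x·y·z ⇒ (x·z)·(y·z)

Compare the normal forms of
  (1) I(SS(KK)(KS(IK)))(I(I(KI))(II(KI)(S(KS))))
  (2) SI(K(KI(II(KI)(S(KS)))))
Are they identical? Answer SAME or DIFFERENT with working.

Term A:
  start: I(SS(KK)(KS(IK)))(I(I(KI))(II(KI)(S(KS))))
  [1] SS(KK)(KS(IK))(I(I(KI))(II(KI)(S(KS))))
  [2] S(KS(IK))(KK(KS(IK)))(I(I(KI))(II(KI)(S(KS))))
  [3] KS(IK)(I(I(KI))(II(KI)(S(KS))))(KK(KS(IK))(I(I(KI))(II(KI)(S(KS)))))
  [4] S(I(I(KI))(II(KI)(S(KS))))(KK(KS(IK))(I(I(KI))(II(KI)(S(KS)))))
  [5] S(I(KI)(II(KI)(S(KS))))(KK(KS(IK))(I(I(KI))(II(KI)(S(KS)))))
  [6] S(KI(II(KI)(S(KS))))(KK(KS(IK))(I(I(KI))(II(KI)(S(KS)))))
  [7] SI(KK(KS(IK))(I(I(KI))(II(KI)(S(KS)))))
  [8] SI(K(I(I(KI))(II(KI)(S(KS)))))
  [9] SI(K(I(KI)(II(KI)(S(KS)))))
  [10] SI(K(KI(II(KI)(S(KS)))))
  [11] SI(KI)

Term B:
  start: SI(K(KI(II(KI)(S(KS)))))
  [1] SI(KI)

Answer: SAME — A ⇓ SI(KI), B ⇓ SI(KI)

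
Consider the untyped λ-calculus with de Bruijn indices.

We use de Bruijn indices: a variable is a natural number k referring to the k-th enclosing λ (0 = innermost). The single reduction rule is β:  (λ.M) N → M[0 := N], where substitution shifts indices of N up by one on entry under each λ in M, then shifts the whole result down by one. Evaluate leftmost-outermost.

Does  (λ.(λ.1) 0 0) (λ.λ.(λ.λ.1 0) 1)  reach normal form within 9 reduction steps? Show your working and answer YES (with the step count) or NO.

  start: (λ.(λ.1) 0 0) (λ.λ.(λ.λ.1 0) 1)
  step 1: (λ.λ.λ.(λ.λ.1 0) 1) (λ.λ.(λ.λ.1 0) 1) (λ.λ.(λ.λ.1 0) 1)
  step 2: (λ.λ.(λ.λ.1 0) 1) (λ.λ.(λ.λ.1 0) 1)
  step 3: λ.(λ.λ.1 0) (λ.λ.(λ.λ.1 0) 1)
  step 4: λ.λ.(λ.λ.(λ.λ.1 0) 1) 0
  step 5: λ.λ.λ.(λ.λ.1 0) 1
  step 6: λ.λ.λ.λ.2 0

Answer: YES — reaches normal form λ.λ.λ.λ.2 0 in 6 ≤ 9 steps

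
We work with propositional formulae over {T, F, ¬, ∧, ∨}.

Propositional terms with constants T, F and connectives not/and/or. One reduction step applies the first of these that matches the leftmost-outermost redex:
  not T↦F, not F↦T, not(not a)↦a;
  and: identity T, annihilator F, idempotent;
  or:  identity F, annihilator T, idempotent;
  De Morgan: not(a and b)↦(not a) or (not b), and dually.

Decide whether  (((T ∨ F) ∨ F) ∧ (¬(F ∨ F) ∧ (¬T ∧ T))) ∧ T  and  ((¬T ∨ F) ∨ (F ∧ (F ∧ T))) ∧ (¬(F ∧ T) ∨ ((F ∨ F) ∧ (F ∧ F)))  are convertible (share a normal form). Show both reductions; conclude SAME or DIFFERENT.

Answer: SAME — A ⇓ F, B ⇓ F

Derivation:
Term A:
  start: (((T ∨ F) ∨ F) ∧ (¬(F ∨ F) ∧ (¬T ∧ T))) ∧ T
  step 1: ((T ∨ F) ∨ F) ∧ (¬(F ∨ F) ∧ (¬T ∧ T))
  step 2: (T ∨ F) ∧ (¬(F ∨ F) ∧ (¬T ∧ T))
  step 3: T ∧ (¬(F ∨ F) ∧ (¬T ∧ T))
  step 4: ¬(F ∨ F) ∧ (¬T ∧ T)
  step 5: (¬F ∧ ¬F) ∧ (¬T ∧ T)
  step 6: ¬F ∧ (¬T ∧ T)
  step 7: T ∧ (¬T ∧ T)
  step 8: ¬T ∧ T
  step 9: ¬T
  step 10: F

Term B:
  start: ((¬T ∨ F) ∨ (F ∧ (F ∧ T))) ∧ (¬(F ∧ T) ∨ ((F ∨ F) ∧ (F ∧ F)))
  step 1: (¬T ∨ (F ∧ (F ∧ T))) ∧ (¬(F ∧ T) ∨ ((F ∨ F) ∧ (F ∧ F)))
  step 2: (F ∨ (F ∧ (F ∧ T))) ∧ (¬(F ∧ T) ∨ ((F ∨ F) ∧ (F ∧ F)))
  step 3: (F ∧ (F ∧ T)) ∧ (¬(F ∧ T) ∨ ((F ∨ F) ∧ (F ∧ F)))
  step 4: F ∧ (¬(F ∧ T) ∨ ((F ∨ F) ∧ (F ∧ F)))
  step 5: F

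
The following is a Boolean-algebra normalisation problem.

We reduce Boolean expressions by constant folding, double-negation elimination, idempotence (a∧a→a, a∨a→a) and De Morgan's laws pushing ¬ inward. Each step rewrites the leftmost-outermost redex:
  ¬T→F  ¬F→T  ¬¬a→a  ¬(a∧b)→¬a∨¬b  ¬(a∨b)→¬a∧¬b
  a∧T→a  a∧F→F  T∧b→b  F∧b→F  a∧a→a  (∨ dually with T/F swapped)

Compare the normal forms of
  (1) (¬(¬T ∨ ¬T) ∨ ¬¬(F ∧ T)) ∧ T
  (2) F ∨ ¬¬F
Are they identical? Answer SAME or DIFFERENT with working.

Answer: DIFFERENT — A ⇓ T, B ⇓ F

Reduction:
Term A:
  start: (¬(¬T ∨ ¬T) ∨ ¬¬(F ∧ T)) ∧ T
  →1  ¬(¬T ∨ ¬T) ∨ ¬¬(F ∧ T)
  →2  (¬¬T ∧ ¬¬T) ∨ ¬¬(F ∧ T)
  →3  ¬¬T ∨ ¬¬(F ∧ T)
  →4  T ∨ ¬¬(F ∧ T)
  →5  T

Term B:
  start: F ∨ ¬¬F
  →1  ¬¬F
  →2  F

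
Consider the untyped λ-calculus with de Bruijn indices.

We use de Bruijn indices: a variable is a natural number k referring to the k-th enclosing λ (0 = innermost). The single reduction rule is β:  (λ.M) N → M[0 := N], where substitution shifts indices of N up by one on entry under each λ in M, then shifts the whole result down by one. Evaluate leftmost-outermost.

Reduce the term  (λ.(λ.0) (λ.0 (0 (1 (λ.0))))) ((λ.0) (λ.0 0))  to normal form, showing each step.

  start: (λ.(λ.0) (λ.0 (0 (1 (λ.0))))) ((λ.0) (λ.0 0))
  →1  (λ.0) (λ.0 (0 ((λ.0) (λ.0 0) (λ.0))))
  →2  λ.0 (0 ((λ.0) (λ.0 0) (λ.0)))
  →3  λ.0 (0 ((λ.0 0) (λ.0)))
  →4  λ.0 (0 ((λ.0) (λ.0)))
  →5  λ.0 (0 (λ.0))

Answer: normal form = λ.0 (0 (λ.0))  (in 5 steps)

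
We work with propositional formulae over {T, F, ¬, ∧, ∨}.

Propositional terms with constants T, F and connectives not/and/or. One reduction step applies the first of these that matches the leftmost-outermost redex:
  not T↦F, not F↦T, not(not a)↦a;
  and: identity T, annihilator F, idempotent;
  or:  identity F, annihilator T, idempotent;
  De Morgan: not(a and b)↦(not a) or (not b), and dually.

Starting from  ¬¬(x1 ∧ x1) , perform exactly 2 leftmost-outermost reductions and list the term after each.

Answer: after 2 steps: x1

Reduction:
  start: ¬¬(x1 ∧ x1)
  step 1: x1 ∧ x1
  step 2: x1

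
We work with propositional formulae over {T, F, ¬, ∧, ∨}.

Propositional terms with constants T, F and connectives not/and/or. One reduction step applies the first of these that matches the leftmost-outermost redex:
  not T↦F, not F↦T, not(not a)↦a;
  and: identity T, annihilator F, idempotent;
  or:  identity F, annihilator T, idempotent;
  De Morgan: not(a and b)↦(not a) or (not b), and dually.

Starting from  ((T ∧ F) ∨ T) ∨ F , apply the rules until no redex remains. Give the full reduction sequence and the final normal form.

Answer: normal form = T  (in 2 steps)

Reduction:
  start: ((T ∧ F) ∨ T) ∨ F
  step 1: (T ∧ F) ∨ T
  step 2: T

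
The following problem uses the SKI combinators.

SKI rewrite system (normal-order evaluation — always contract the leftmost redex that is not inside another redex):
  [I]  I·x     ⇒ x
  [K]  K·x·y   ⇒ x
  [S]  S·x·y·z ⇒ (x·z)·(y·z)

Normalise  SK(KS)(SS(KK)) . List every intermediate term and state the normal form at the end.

Answer: normal form = SS(KK)  (in 2 steps)

Reduction:
  start: SK(KS)(SS(KK))
  [1] K(SS(KK))(KS(SS(KK)))
  [2] SS(KK)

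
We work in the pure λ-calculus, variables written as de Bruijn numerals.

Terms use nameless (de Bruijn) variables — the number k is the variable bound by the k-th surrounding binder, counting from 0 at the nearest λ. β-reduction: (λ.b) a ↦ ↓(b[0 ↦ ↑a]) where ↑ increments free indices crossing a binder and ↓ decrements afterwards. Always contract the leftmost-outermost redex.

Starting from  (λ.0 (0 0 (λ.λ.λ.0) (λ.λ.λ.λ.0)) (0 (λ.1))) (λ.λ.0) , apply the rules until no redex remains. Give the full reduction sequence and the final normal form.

Answer: normal form = λ.0  (in 4 steps)

Derivation:
  start: (λ.0 (0 0 (λ.λ.λ.0) (λ.λ.λ.λ.0)) (0 (λ.1))) (λ.λ.0)
  [1] (λ.λ.0) ((λ.λ.0) (λ.λ.0) (λ.λ.λ.0) (λ.λ.λ.λ.0)) ((λ.λ.0) (λ.λ.λ.0))
  [2] (λ.0) ((λ.λ.0) (λ.λ.λ.0))
  [3] (λ.λ.0) (λ.λ.λ.0)
  [4] λ.0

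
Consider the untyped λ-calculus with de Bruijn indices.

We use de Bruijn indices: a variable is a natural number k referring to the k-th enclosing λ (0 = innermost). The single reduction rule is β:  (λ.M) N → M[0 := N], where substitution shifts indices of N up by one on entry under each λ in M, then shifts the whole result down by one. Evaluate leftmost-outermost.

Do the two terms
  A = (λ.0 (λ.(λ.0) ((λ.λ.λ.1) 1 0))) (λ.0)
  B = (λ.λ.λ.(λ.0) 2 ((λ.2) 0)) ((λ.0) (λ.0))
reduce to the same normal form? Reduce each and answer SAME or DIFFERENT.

Term A:
  start: (λ.0 (λ.(λ.0) ((λ.λ.λ.1) 1 0))) (λ.0)
  step 1: (λ.0) (λ.(λ.0) ((λ.λ.λ.1) (λ.0) 0))
  step 2: λ.(λ.0) ((λ.λ.λ.1) (λ.0) 0)
  step 3: λ.(λ.λ.λ.1) (λ.0) 0
  step 4: λ.(λ.λ.1) 0
  step 5: λ.λ.1

Term B:
  start: (λ.λ.λ.(λ.0) 2 ((λ.2) 0)) ((λ.0) (λ.0))
  step 1: λ.λ.(λ.0) ((λ.0) (λ.0)) ((λ.2) 0)
  step 2: λ.λ.(λ.0) (λ.0) ((λ.2) 0)
  step 3: λ.λ.(λ.0) ((λ.2) 0)
  step 4: λ.λ.(λ.2) 0
  step 5: λ.λ.1

Answer: SAME — A ⇓ λ.λ.1, B ⇓ λ.λ.1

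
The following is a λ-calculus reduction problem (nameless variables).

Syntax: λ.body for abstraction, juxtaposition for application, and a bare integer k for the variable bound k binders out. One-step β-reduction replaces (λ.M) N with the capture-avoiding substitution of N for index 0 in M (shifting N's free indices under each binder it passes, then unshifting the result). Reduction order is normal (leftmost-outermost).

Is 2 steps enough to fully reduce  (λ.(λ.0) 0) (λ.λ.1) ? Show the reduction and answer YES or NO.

Answer: YES — reaches normal form λ.λ.1 in 2 ≤ 2 steps

Derivation:
  start: (λ.(λ.0) 0) (λ.λ.1)
  step 1: (λ.0) (λ.λ.1)
  step 2: λ.λ.1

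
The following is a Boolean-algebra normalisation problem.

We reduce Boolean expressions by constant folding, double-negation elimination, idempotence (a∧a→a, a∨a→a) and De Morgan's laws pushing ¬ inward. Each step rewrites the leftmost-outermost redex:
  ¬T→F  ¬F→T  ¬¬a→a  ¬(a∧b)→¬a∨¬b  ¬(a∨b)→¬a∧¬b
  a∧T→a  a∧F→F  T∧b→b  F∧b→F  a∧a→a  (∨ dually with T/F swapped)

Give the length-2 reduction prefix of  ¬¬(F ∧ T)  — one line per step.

Answer: after 2 steps: F

Working:
  start: ¬¬(F ∧ T)
  step 1: F ∧ T
  step 2: F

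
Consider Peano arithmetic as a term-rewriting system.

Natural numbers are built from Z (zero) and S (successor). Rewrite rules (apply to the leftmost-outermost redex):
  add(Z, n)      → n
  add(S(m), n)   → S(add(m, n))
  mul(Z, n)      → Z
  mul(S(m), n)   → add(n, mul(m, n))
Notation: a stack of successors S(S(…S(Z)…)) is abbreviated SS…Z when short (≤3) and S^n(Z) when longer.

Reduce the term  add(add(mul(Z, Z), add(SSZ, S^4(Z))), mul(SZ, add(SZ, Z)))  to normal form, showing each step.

  start: add(add(mul(Z, Z), add(SSZ, S^4(Z))), mul(SZ, add(SZ, Z)))
  [1] add(add(Z, add(SSZ, S^4(Z))), mul(SZ, add(SZ, Z)))
  [2] add(add(SSZ, S^4(Z)), mul(SZ, add(SZ, Z)))
  [3] add(S(add(SZ, S^4(Z))), mul(SZ, add(SZ, Z)))
  [4] S(add(add(SZ, S^4(Z)), mul(SZ, add(SZ, Z))))
  [5] S(add(S(add(Z, S^4(Z))), mul(SZ, add(SZ, Z))))
  [6] S(S(add(add(Z, S^4(Z)), mul(SZ, add(SZ, Z)))))
  [7] S(S(add(S^4(Z), mul(SZ, add(SZ, Z)))))
  [8] S(S(S(add(SSSZ, mul(SZ, add(SZ, Z))))))
  [9] S(S(S(S(add(SSZ, mul(SZ, add(SZ, Z)))))))
  [10] S(S(S(S(S(add(SZ, mul(SZ, add(SZ, Z))))))))
  [11] S(S(S(S(S(S(add(Z, mul(SZ, add(SZ, Z)))))))))
  [12] S(S(S(S(S(S(mul(SZ, add(SZ, Z))))))))
  [13] S(S(S(S(S(S(add(add(SZ, Z), mul(Z, add(SZ, Z)))))))))
  [14] S(S(S(S(S(S(add(S(add(Z, Z)), mul(Z, add(SZ, Z)))))))))
  [15] S(S(S(S(S(S(S(add(add(Z, Z), mul(Z, add(SZ, Z))))))))))
  [16] S(S(S(S(S(S(S(add(Z, mul(Z, add(SZ, Z))))))))))
  [17] S(S(S(S(S(S(S(mul(Z, add(SZ, Z)))))))))
  [18] S^7(Z)

Answer: normal form = S^7(Z)  (in 18 steps)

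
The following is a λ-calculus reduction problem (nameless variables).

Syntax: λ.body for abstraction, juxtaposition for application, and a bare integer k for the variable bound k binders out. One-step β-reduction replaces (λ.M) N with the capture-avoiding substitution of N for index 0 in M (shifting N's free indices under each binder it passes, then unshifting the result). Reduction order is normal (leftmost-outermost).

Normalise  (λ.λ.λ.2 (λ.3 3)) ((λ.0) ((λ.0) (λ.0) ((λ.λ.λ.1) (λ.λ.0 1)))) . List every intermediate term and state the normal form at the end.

Answer: normal form = λ.λ.λ.λ.λ.λ.λ.1  (in 15 steps)

Derivation:
  start: (λ.λ.λ.2 (λ.3 3)) ((λ.0) ((λ.0) (λ.0) ((λ.λ.λ.1) (λ.λ.0 1))))
  →1  λ.λ.(λ.0) ((λ.0) (λ.0) ((λ.λ.λ.1) (λ.λ.0 1))) (λ.(λ.0) ((λ.0) (λ.0) ((λ.λ.λ.1) (λ.λ.0 1))) ((λ.0) ((λ.0) (λ.0) ((λ.λ.λ.1) (λ.λ.0 1)))))
  →2  λ.λ.(λ.0) (λ.0) ((λ.λ.λ.1) (λ.λ.0 1)) (λ.(λ.0) ((λ.0) (λ.0) ((λ.λ.λ.1) (λ.λ.0 1))) ((λ.0) ((λ.0) (λ.0) ((λ.λ.λ.1) (λ.λ.0 1)))))
  →3  λ.λ.(λ.0) ((λ.λ.λ.1) (λ.λ.0 1)) (λ.(λ.0) ((λ.0) (λ.0) ((λ.λ.λ.1) (λ.λ.0 1))) ((λ.0) ((λ.0) (λ.0) ((λ.λ.λ.1) (λ.λ.0 1)))))
  →4  λ.λ.(λ.λ.λ.1) (λ.λ.0 1) (λ.(λ.0) ((λ.0) (λ.0) ((λ.λ.λ.1) (λ.λ.0 1))) ((λ.0) ((λ.0) (λ.0) ((λ.λ.λ.1) (λ.λ.0 1)))))
  →5  λ.λ.(λ.λ.1) (λ.(λ.0) ((λ.0) (λ.0) ((λ.λ.λ.1) (λ.λ.0 1))) ((λ.0) ((λ.0) (λ.0) ((λ.λ.λ.1) (λ.λ.0 1)))))
  →6  λ.λ.λ.λ.(λ.0) ((λ.0) (λ.0) ((λ.λ.λ.1) (λ.λ.0 1))) ((λ.0) ((λ.0) (λ.0) ((λ.λ.λ.1) (λ.λ.0 1))))
  →7  λ.λ.λ.λ.(λ.0) (λ.0) ((λ.λ.λ.1) (λ.λ.0 1)) ((λ.0) ((λ.0) (λ.0) ((λ.λ.λ.1) (λ.λ.0 1))))
  →8  λ.λ.λ.λ.(λ.0) ((λ.λ.λ.1) (λ.λ.0 1)) ((λ.0) ((λ.0) (λ.0) ((λ.λ.λ.1) (λ.λ.0 1))))
  →9  λ.λ.λ.λ.(λ.λ.λ.1) (λ.λ.0 1) ((λ.0) ((λ.0) (λ.0) ((λ.λ.λ.1) (λ.λ.0 1))))
  →10  λ.λ.λ.λ.(λ.λ.1) ((λ.0) ((λ.0) (λ.0) ((λ.λ.λ.1) (λ.λ.0 1))))
  →11  λ.λ.λ.λ.λ.(λ.0) ((λ.0) (λ.0) ((λ.λ.λ.1) (λ.λ.0 1)))
  →12  λ.λ.λ.λ.λ.(λ.0) (λ.0) ((λ.λ.λ.1) (λ.λ.0 1))
  →13  λ.λ.λ.λ.λ.(λ.0) ((λ.λ.λ.1) (λ.λ.0 1))
  →14  λ.λ.λ.λ.λ.(λ.λ.λ.1) (λ.λ.0 1)
  →15  λ.λ.λ.λ.λ.λ.λ.1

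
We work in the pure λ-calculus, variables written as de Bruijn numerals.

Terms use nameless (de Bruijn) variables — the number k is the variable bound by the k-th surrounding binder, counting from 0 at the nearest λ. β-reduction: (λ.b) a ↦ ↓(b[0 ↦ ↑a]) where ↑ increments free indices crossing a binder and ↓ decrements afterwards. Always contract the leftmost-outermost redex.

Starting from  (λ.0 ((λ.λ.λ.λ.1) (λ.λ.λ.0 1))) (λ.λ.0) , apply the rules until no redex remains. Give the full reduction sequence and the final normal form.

Answer: normal form = λ.0  (in 2 steps)

Working:
  start: (λ.0 ((λ.λ.λ.λ.1) (λ.λ.λ.0 1))) (λ.λ.0)
  →1  (λ.λ.0) ((λ.λ.λ.λ.1) (λ.λ.λ.0 1))
  →2  λ.0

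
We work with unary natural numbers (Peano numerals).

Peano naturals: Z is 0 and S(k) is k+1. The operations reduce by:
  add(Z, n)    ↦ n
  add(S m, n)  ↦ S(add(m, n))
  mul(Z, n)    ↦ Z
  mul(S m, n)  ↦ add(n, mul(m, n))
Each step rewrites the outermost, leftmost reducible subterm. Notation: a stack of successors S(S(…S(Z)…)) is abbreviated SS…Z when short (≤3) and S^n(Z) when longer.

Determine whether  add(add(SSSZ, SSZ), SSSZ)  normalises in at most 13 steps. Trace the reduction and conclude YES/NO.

  start: add(add(SSSZ, SSZ), SSSZ)
  step 1: add(S(add(SSZ, SSZ)), SSSZ)
  step 2: S(add(add(SSZ, SSZ), SSSZ))
  step 3: S(add(S(add(SZ, SSZ)), SSSZ))
  step 4: S(S(add(add(SZ, SSZ), SSSZ)))
  step 5: S(S(add(S(add(Z, SSZ)), SSSZ)))
  step 6: S(S(S(add(add(Z, SSZ), SSSZ))))
  step 7: S(S(S(add(SSZ, SSSZ))))
  step 8: S(S(S(S(add(SZ, SSSZ)))))
  step 9: S(S(S(S(S(add(Z, SSSZ))))))
  step 10: S^8(Z)

Answer: YES — reaches normal form S^8(Z) in 10 ≤ 13 steps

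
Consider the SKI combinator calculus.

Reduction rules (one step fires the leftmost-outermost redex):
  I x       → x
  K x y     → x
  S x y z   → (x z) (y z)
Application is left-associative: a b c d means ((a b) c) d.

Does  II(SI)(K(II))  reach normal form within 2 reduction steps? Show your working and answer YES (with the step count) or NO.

  start: II(SI)(K(II))
  [1] I(SI)(K(II))
  [2] SI(K(II))

Answer: NO — after 2 steps the term is SI(K(II)), not yet normal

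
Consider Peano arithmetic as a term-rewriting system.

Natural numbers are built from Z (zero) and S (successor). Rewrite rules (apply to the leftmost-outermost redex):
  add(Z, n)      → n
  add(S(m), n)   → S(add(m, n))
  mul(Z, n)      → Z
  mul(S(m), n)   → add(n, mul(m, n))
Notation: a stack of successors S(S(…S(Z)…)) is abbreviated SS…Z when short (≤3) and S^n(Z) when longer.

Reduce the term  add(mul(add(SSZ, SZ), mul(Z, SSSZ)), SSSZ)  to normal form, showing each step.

Answer: normal form = SSSZ  (in 14 steps)

Working:
  start: add(mul(add(SSZ, SZ), mul(Z, SSSZ)), SSSZ)
  [1] add(mul(S(add(SZ, SZ)), mul(Z, SSSZ)), SSSZ)
  [2] add(add(mul(Z, SSSZ), mul(add(SZ, SZ), mul(Z, SSSZ))), SSSZ)
  [3] add(add(Z, mul(add(SZ, SZ), mul(Z, SSSZ))), SSSZ)
  [4] add(mul(add(SZ, SZ), mul(Z, SSSZ)), SSSZ)
  [5] add(mul(S(add(Z, SZ)), mul(Z, SSSZ)), SSSZ)
  [6] add(add(mul(Z, SSSZ), mul(add(Z, SZ), mul(Z, SSSZ))), SSSZ)
  [7] add(add(Z, mul(add(Z, SZ), mul(Z, SSSZ))), SSSZ)
  [8] add(mul(add(Z, SZ), mul(Z, SSSZ)), SSSZ)
  [9] add(mul(SZ, mul(Z, SSSZ)), SSSZ)
  [10] add(add(mul(Z, SSSZ), mul(Z, mul(Z, SSSZ))), SSSZ)
  [11] add(add(Z, mul(Z, mul(Z, SSSZ))), SSSZ)
  [12] add(mul(Z, mul(Z, SSSZ)), SSSZ)
  [13] add(Z, SSSZ)
  [14] SSSZ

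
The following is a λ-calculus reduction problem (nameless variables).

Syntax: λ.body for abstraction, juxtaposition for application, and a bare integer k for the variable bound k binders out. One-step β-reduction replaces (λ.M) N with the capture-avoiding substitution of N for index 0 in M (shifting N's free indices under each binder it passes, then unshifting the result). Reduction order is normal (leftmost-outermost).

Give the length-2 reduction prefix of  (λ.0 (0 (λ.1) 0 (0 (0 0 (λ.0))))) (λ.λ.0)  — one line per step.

Answer: after 2 steps: λ.0

Reduction:
  start: (λ.0 (0 (λ.1) 0 (0 (0 0 (λ.0))))) (λ.λ.0)
  step 1: (λ.λ.0) ((λ.λ.0) (λ.λ.λ.0) (λ.λ.0) ((λ.λ.0) ((λ.λ.0) (λ.λ.0) (λ.0))))
  step 2: λ.0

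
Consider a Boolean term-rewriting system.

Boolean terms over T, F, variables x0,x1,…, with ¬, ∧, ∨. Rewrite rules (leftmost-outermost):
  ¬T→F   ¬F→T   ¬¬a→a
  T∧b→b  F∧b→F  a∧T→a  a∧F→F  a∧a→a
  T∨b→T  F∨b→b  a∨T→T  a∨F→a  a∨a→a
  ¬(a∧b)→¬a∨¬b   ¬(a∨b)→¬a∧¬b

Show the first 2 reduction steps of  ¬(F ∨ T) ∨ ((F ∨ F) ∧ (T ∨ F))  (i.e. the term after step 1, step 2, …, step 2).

  start: ¬(F ∨ T) ∨ ((F ∨ F) ∧ (T ∨ F))
  step 1: (¬F ∧ ¬T) ∨ ((F ∨ F) ∧ (T ∨ F))
  step 2: (T ∧ ¬T) ∨ ((F ∨ F) ∧ (T ∨ F))

Answer: after 2 steps: (T ∧ ¬T) ∨ ((F ∨ F) ∧ (T ∨ F))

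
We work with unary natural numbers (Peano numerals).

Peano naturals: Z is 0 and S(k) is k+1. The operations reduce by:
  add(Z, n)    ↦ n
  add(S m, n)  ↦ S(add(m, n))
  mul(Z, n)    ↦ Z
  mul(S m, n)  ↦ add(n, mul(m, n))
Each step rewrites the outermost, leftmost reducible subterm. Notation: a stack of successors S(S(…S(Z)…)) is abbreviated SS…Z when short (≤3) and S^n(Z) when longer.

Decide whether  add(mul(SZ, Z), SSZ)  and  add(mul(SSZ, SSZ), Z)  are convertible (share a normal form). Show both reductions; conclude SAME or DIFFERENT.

Term A:
  start: add(mul(SZ, Z), SSZ)
  step 1: add(add(Z, mul(Z, Z)), SSZ)
  step 2: add(mul(Z, Z), SSZ)
  step 3: add(Z, SSZ)
  step 4: SSZ

Term B:
  start: add(mul(SSZ, SSZ), Z)
  step 1: add(add(SSZ, mul(SZ, SSZ)), Z)
  step 2: add(S(add(SZ, mul(SZ, SSZ))), Z)
  step 3: S(add(add(SZ, mul(SZ, SSZ)), Z))
  step 4: S(add(S(add(Z, mul(SZ, SSZ))), Z))
  step 5: S(S(add(add(Z, mul(SZ, SSZ)), Z)))
  step 6: S(S(add(mul(SZ, SSZ), Z)))
  step 7: S(S(add(add(SSZ, mul(Z, SSZ)), Z)))
  step 8: S(S(add(S(add(SZ, mul(Z, SSZ))), Z)))
  step 9: S(S(S(add(add(SZ, mul(Z, SSZ)), Z))))
  step 10: S(S(S(add(S(add(Z, mul(Z, SSZ))), Z))))
  step 11: S(S(S(S(add(add(Z, mul(Z, SSZ)), Z)))))
  step 12: S(S(S(S(add(mul(Z, SSZ), Z)))))
  step 13: S(S(S(S(add(Z, Z)))))
  step 14: S^4(Z)

Answer: DIFFERENT — A ⇓ SSZ, B ⇓ S^4(Z)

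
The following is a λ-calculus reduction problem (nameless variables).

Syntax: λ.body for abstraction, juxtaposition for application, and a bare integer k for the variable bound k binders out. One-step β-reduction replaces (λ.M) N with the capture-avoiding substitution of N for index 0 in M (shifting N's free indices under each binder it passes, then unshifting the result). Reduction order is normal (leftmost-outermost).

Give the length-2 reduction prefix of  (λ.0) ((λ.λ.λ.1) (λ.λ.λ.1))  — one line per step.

  start: (λ.0) ((λ.λ.λ.1) (λ.λ.λ.1))
  [1] (λ.λ.λ.1) (λ.λ.λ.1)
  [2] λ.λ.1

Answer: after 2 steps: λ.λ.1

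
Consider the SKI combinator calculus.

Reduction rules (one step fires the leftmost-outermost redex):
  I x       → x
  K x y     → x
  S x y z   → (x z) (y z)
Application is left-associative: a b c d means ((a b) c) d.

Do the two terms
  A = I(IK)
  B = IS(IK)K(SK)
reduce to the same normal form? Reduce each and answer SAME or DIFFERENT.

Answer: DIFFERENT — A ⇓ K, B ⇓ SK

Reduction:
Term A:
  start: I(IK)
  →1  IK
  →2  K

Term B:
  start: IS(IK)K(SK)
  →1  S(IK)K(SK)
  →2  IK(SK)(K(SK))
  →3  K(SK)(K(SK))
  →4  SK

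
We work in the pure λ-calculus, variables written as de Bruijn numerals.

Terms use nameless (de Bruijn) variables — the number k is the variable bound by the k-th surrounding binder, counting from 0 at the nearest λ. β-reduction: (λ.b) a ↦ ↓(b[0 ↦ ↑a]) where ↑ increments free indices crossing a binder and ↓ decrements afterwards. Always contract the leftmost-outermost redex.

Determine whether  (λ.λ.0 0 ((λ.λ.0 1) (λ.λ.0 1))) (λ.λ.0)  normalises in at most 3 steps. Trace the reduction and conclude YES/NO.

Answer: YES — reaches normal form λ.0 0 (λ.0 (λ.λ.0 1)) in 2 ≤ 3 steps

Working:
  start: (λ.λ.0 0 ((λ.λ.0 1) (λ.λ.0 1))) (λ.λ.0)
  [1] λ.0 0 ((λ.λ.0 1) (λ.λ.0 1))
  [2] λ.0 0 (λ.0 (λ.λ.0 1))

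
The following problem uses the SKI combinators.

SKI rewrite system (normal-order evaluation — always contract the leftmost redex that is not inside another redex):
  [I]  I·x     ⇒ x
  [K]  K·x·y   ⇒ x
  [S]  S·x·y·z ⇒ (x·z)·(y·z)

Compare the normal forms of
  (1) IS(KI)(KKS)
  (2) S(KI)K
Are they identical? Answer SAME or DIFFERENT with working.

Answer: SAME — A ⇓ S(KI)K, B ⇓ S(KI)K

Working:
Term A:
  start: IS(KI)(KKS)
  [1] S(KI)(KKS)
  [2] S(KI)K

Term B:
  start: S(KI)K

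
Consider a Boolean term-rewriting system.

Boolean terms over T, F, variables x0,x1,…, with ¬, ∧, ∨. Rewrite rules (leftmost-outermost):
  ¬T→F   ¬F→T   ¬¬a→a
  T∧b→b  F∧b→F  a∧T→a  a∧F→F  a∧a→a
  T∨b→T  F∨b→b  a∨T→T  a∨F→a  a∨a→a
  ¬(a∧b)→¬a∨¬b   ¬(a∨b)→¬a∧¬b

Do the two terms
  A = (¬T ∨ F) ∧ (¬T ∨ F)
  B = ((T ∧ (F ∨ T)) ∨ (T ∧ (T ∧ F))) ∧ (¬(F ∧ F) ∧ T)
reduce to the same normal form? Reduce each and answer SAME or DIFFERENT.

Term A:
  start: (¬T ∨ F) ∧ (¬T ∨ F)
  step 1: ¬T ∨ F
  step 2: ¬T
  step 3: F

Term B:
  start: ((T ∧ (F ∨ T)) ∨ (T ∧ (T ∧ F))) ∧ (¬(F ∧ F) ∧ T)
  step 1: ((F ∨ T) ∨ (T ∧ (T ∧ F))) ∧ (¬(F ∧ F) ∧ T)
  step 2: (T ∨ (T ∧ (T ∧ F))) ∧ (¬(F ∧ F) ∧ T)
  step 3: T ∧ (¬(F ∧ F) ∧ T)
  step 4: ¬(F ∧ F) ∧ T
  step 5: ¬(F ∧ F)
  step 6: ¬F ∨ ¬F
  step 7: ¬F
  step 8: T

Answer: DIFFERENT — A ⇓ F, B ⇓ T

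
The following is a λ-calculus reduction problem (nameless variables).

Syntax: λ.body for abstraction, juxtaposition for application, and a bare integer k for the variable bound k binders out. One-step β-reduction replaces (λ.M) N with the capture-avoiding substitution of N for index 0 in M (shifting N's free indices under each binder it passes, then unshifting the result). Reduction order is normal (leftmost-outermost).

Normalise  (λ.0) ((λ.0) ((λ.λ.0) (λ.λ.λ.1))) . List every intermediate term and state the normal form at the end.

  start: (λ.0) ((λ.0) ((λ.λ.0) (λ.λ.λ.1)))
  [1] (λ.0) ((λ.λ.0) (λ.λ.λ.1))
  [2] (λ.λ.0) (λ.λ.λ.1)
  [3] λ.0

Answer: normal form = λ.0  (in 3 steps)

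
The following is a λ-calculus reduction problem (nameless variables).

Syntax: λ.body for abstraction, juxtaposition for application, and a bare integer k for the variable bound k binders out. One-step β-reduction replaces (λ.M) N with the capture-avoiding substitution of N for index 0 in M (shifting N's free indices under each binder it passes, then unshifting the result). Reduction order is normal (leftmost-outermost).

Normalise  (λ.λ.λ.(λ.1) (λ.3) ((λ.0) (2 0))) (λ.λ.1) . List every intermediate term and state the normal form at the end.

  start: (λ.λ.λ.(λ.1) (λ.3) ((λ.0) (2 0))) (λ.λ.1)
  →1  λ.λ.(λ.1) (λ.λ.λ.1) ((λ.0) ((λ.λ.1) 0))
  →2  λ.λ.0 ((λ.0) ((λ.λ.1) 0))
  →3  λ.λ.0 ((λ.λ.1) 0)
  →4  λ.λ.0 (λ.1)

Answer: normal form = λ.λ.0 (λ.1)  (in 4 steps)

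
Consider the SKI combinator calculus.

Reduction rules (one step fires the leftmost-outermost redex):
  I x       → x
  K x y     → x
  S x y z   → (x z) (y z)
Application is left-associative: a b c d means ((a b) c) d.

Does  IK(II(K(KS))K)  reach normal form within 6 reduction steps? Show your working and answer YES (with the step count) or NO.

Answer: YES — reaches normal form K(KS) in 4 ≤ 6 steps

Derivation:
  start: IK(II(K(KS))K)
  →1  K(II(K(KS))K)
  →2  K(I(K(KS))K)
  →3  K(K(KS)K)
  →4  K(KS)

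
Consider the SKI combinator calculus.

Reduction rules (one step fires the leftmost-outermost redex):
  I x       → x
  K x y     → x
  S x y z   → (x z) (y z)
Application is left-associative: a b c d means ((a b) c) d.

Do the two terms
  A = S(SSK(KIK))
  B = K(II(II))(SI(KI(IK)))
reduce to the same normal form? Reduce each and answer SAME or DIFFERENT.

Answer: DIFFERENT — A ⇓ S(SI(KI)), B ⇓ I

Reduction:
Term A:
  start: S(SSK(KIK))
  step 1: S(S(KIK)(K(KIK)))
  step 2: S(SI(K(KIK)))
  step 3: S(SI(KI))

Term B:
  start: K(II(II))(SI(KI(IK)))
  step 1: II(II)
  step 2: I(II)
  step 3: II
  step 4: I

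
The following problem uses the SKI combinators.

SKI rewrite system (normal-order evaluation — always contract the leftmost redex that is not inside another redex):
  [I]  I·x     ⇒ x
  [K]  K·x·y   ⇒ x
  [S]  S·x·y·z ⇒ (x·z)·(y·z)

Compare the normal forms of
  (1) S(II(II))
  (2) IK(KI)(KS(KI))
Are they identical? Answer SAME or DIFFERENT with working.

Answer: DIFFERENT — A ⇓ SI, B ⇓ KI

Derivation:
Term A:
  start: S(II(II))
  →1  S(I(II))
  →2  S(II)
  →3  SI

Term B:
  start: IK(KI)(KS(KI))
  →1  K(KI)(KS(KI))
  →2  KI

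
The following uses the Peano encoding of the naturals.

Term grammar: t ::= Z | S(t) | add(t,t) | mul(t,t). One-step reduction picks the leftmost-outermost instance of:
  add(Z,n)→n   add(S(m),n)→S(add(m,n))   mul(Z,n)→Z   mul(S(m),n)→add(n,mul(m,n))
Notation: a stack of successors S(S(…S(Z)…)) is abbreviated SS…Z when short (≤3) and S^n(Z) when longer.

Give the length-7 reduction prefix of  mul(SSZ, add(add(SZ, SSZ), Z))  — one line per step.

  start: mul(SSZ, add(add(SZ, SSZ), Z))
  →1  add(add(add(SZ, SSZ), Z), mul(SZ, add(add(SZ, SSZ), Z)))
  →2  add(add(S(add(Z, SSZ)), Z), mul(SZ, add(add(SZ, SSZ), Z)))
  →3  add(S(add(add(Z, SSZ), Z)), mul(SZ, add(add(SZ, SSZ), Z)))
  →4  S(add(add(add(Z, SSZ), Z), mul(SZ, add(add(SZ, SSZ), Z))))
  →5  S(add(add(SSZ, Z), mul(SZ, add(add(SZ, SSZ), Z))))
  →6  S(add(S(add(SZ, Z)), mul(SZ, add(add(SZ, SSZ), Z))))
  →7  S(S(add(add(SZ, Z), mul(SZ, add(add(SZ, SSZ), Z)))))

Answer: after 7 steps: S(S(add(add(SZ, Z), mul(SZ, add(add(SZ, SSZ), Z)))))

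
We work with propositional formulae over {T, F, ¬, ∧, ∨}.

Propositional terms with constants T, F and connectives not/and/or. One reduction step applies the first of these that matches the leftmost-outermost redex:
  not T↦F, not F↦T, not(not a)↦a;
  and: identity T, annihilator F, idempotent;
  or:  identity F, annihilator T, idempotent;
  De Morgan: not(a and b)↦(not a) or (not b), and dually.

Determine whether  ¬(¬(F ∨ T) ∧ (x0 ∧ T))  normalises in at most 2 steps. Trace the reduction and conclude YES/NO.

  start: ¬(¬(F ∨ T) ∧ (x0 ∧ T))
  [1] ¬¬(F ∨ T) ∨ ¬(x0 ∧ T)
  [2] (F ∨ T) ∨ ¬(x0 ∧ T)

Answer: NO — after 2 steps the term is (F ∨ T) ∨ ¬(x0 ∧ T), not yet normal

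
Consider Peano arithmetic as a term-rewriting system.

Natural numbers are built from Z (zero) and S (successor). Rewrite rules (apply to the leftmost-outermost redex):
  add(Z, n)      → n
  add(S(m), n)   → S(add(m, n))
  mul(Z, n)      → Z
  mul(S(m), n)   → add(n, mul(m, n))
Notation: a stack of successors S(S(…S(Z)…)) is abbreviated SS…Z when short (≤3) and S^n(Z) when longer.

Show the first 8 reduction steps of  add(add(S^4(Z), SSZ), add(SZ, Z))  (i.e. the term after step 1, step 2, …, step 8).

Answer: after 8 steps: S(S(S(S(add(add(Z, SSZ), add(SZ, Z))))))

Working:
  start: add(add(S^4(Z), SSZ), add(SZ, Z))
  [1] add(S(add(SSSZ, SSZ)), add(SZ, Z))
  [2] S(add(add(SSSZ, SSZ), add(SZ, Z)))
  [3] S(add(S(add(SSZ, SSZ)), add(SZ, Z)))
  [4] S(S(add(add(SSZ, SSZ), add(SZ, Z))))
  [5] S(S(add(S(add(SZ, SSZ)), add(SZ, Z))))
  [6] S(S(S(add(add(SZ, SSZ), add(SZ, Z)))))
  [7] S(S(S(add(S(add(Z, SSZ)), add(SZ, Z)))))
  [8] S(S(S(S(add(add(Z, SSZ), add(SZ, Z))))))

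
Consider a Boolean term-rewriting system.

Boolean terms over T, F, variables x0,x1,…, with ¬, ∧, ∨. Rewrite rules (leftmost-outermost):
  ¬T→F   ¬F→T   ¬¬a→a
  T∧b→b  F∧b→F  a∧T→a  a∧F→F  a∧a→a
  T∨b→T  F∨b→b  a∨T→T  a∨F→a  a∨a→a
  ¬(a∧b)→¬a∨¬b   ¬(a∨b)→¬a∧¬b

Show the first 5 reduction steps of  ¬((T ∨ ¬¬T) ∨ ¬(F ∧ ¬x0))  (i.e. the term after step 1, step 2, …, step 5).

  start: ¬((T ∨ ¬¬T) ∨ ¬(F ∧ ¬x0))
  [1] ¬(T ∨ ¬¬T) ∧ ¬¬(F ∧ ¬x0)
  [2] (¬T ∧ ¬¬¬T) ∧ ¬¬(F ∧ ¬x0)
  [3] (F ∧ ¬¬¬T) ∧ ¬¬(F ∧ ¬x0)
  [4] F ∧ ¬¬(F ∧ ¬x0)
  [5] F

Answer: after 5 steps: F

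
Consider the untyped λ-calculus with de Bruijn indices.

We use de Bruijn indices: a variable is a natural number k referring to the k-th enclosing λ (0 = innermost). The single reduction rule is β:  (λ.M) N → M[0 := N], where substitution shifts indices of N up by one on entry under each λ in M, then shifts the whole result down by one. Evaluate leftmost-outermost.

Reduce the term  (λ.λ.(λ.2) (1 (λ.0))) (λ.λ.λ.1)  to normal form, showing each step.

  start: (λ.λ.(λ.2) (1 (λ.0))) (λ.λ.λ.1)
  [1] λ.(λ.λ.λ.λ.1) ((λ.λ.λ.1) (λ.0))
  [2] λ.λ.λ.λ.1

Answer: normal form = λ.λ.λ.λ.1  (in 2 steps)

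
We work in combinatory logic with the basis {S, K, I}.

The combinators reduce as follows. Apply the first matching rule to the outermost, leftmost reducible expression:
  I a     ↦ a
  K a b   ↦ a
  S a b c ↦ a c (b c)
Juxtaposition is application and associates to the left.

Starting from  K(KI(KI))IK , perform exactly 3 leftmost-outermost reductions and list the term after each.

  start: K(KI(KI))IK
  [1] KI(KI)K
  [2] IK
  [3] K

Answer: after 3 steps: K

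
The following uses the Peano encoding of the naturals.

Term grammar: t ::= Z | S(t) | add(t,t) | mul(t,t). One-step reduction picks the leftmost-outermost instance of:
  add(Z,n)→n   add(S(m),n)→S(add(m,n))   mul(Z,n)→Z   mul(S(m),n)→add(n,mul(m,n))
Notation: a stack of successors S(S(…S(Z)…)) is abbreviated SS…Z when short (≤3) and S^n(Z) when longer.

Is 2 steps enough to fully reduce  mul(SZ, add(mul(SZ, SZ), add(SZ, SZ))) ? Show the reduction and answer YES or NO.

  start: mul(SZ, add(mul(SZ, SZ), add(SZ, SZ)))
  →1  add(add(mul(SZ, SZ), add(SZ, SZ)), mul(Z, add(mul(SZ, SZ), add(SZ, SZ))))
  →2  add(add(add(SZ, mul(Z, SZ)), add(SZ, SZ)), mul(Z, add(mul(SZ, SZ), add(SZ, SZ))))

Answer: NO — after 2 steps the term is add(add(add(SZ, mul(Z, SZ)), add(SZ, SZ)), mul(Z, add(mul(SZ, SZ), add(SZ, SZ)))), not yet normal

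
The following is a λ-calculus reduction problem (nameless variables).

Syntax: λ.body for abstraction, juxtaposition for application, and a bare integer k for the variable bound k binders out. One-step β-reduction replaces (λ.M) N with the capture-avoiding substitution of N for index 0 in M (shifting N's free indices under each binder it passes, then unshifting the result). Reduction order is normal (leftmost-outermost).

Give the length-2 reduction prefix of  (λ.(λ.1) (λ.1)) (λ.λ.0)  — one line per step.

Answer: after 2 steps: λ.λ.0

Working:
  start: (λ.(λ.1) (λ.1)) (λ.λ.0)
  [1] (λ.λ.λ.0) (λ.λ.λ.0)
  [2] λ.λ.0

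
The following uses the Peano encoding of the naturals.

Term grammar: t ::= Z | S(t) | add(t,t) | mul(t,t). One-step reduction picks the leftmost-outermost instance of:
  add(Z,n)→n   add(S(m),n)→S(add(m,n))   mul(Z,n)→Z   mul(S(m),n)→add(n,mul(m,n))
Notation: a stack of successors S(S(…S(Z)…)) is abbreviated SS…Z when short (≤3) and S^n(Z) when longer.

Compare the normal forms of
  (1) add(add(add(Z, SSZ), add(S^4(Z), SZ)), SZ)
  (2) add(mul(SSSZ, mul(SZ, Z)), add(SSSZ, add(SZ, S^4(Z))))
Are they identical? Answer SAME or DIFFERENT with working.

Term A:
  start: add(add(add(Z, SSZ), add(S^4(Z), SZ)), SZ)
  step 1: add(add(SSZ, add(S^4(Z), SZ)), SZ)
  step 2: add(S(add(SZ, add(S^4(Z), SZ))), SZ)
  step 3: S(add(add(SZ, add(S^4(Z), SZ)), SZ))
  step 4: S(add(S(add(Z, add(S^4(Z), SZ))), SZ))
  step 5: S(S(add(add(Z, add(S^4(Z), SZ)), SZ)))
  step 6: S(S(add(add(S^4(Z), SZ), SZ)))
  step 7: S(S(add(S(add(SSSZ, SZ)), SZ)))
  step 8: S(S(S(add(add(SSSZ, SZ), SZ))))
  step 9: S(S(S(add(S(add(SSZ, SZ)), SZ))))
  step 10: S(S(S(S(add(add(SSZ, SZ), SZ)))))
  step 11: S(S(S(S(add(S(add(SZ, SZ)), SZ)))))
  step 12: S(S(S(S(S(add(add(SZ, SZ), SZ))))))
  step 13: S(S(S(S(S(add(S(add(Z, SZ)), SZ))))))
  step 14: S(S(S(S(S(S(add(add(Z, SZ), SZ)))))))
  step 15: S(S(S(S(S(S(add(SZ, SZ)))))))
  step 16: S(S(S(S(S(S(S(add(Z, SZ))))))))
  step 17: S^8(Z)

Term B:
  start: add(mul(SSSZ, mul(SZ, Z)), add(SSSZ, add(SZ, S^4(Z))))
  step 1: add(add(mul(SZ, Z), mul(SSZ, mul(SZ, Z))), add(SSSZ, add(SZ, S^4(Z))))
  step 2: add(add(add(Z, mul(Z, Z)), mul(SSZ, mul(SZ, Z))), add(SSSZ, add(SZ, S^4(Z))))
  step 3: add(add(mul(Z, Z), mul(SSZ, mul(SZ, Z))), add(SSSZ, add(SZ, S^4(Z))))
  step 4: add(add(Z, mul(SSZ, mul(SZ, Z))), add(SSSZ, add(SZ, S^4(Z))))
  step 5: add(mul(SSZ, mul(SZ, Z)), add(SSSZ, add(SZ, S^4(Z))))
  step 6: add(add(mul(SZ, Z), mul(SZ, mul(SZ, Z))), add(SSSZ, add(SZ, S^4(Z))))
  step 7: add(add(add(Z, mul(Z, Z)), mul(SZ, mul(SZ, Z))), add(SSSZ, add(SZ, S^4(Z))))
  step 8: add(add(mul(Z, Z), mul(SZ, mul(SZ, Z))), add(SSSZ, add(SZ, S^4(Z))))
  step 9: add(add(Z, mul(SZ, mul(SZ, Z))), add(SSSZ, add(SZ, S^4(Z))))
  step 10: add(mul(SZ, mul(SZ, Z)), add(SSSZ, add(SZ, S^4(Z))))
  step 11: add(add(mul(SZ, Z), mul(Z, mul(SZ, Z))), add(SSSZ, add(SZ, S^4(Z))))
  step 12: add(add(add(Z, mul(Z, Z)), mul(Z, mul(SZ, Z))), add(SSSZ, add(SZ, S^4(Z))))
  step 13: add(add(mul(Z, Z), mul(Z, mul(SZ, Z))), add(SSSZ, add(SZ, S^4(Z))))
  step 14: add(add(Z, mul(Z, mul(SZ, Z))), add(SSSZ, add(SZ, S^4(Z))))
  step 15: add(mul(Z, mul(SZ, Z)), add(SSSZ, add(SZ, S^4(Z))))
  step 16: add(Z, add(SSSZ, add(SZ, S^4(Z))))
  step 17: add(SSSZ, add(SZ, S^4(Z)))
  step 18: S(add(SSZ, add(SZ, S^4(Z))))
  step 19: S(S(add(SZ, add(SZ, S^4(Z)))))
  step 20: S(S(S(add(Z, add(SZ, S^4(Z))))))
  step 21: S(S(S(add(SZ, S^4(Z)))))
  step 22: S(S(S(S(add(Z, S^4(Z))))))
  step 23: S^8(Z)

Answer: SAME — A ⇓ S^8(Z), B ⇓ S^8(Z)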